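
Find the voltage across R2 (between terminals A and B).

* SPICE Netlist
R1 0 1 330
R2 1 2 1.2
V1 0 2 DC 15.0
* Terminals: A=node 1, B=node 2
R1 and R2 are in series across V1 (node 0 → node 1 → node 2), and the output A–B is taken across R2, so this is a voltage divider.
Series current: I = V1/(R1 + R2) = 15/(330 + 1.2) = 15/331.2 = 0.04529 A
V_R2 = I × R2 = V1 × R2/(R1 + R2) = 15 × 1.2/331.2 = 0.05435 V

Final answer: 0.05435 V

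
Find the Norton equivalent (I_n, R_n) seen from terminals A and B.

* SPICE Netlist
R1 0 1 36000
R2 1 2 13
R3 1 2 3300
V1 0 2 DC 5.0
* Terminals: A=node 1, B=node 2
Find the Thévenin equivalent first; then I_n = V_th/R_th and R_n = R_th.
Step 1 — V_th is the open-circuit voltage V_A - V_B (nothing connected across the terminals).
Nodal analysis, taking node 2 as the 0 V reference.
Source V1 fixes V_0 = 5 V.
KCL at each unknown node (sum of currents leaving = 0; resistances in Ω):
  Node 1: (V_1 - 5)/36000 + (V_1 - 0)/13 + (V_1 - 0)/3300 = 0
Collecting terms: 0.07725 × V_1 = 0.0001389  =>  V_1 = 0.001798 V
V_th = V_1 - V_2 = 0.001798 - 0 = 0.001798 V
Step 2 — R_th: zero the source — replace V1 by a short circuit (node 2 merges into node 0) — and find the resistance seen between A (node 1) and B (node 0).
Reduce the network between node 1 (A) and node 0 (B) by series/parallel combination:
  Rp1 = R1 ‖ R2 ‖ R3 (parallel, all between nodes 0 and 1) = 1/(1/36000 + 1/13 + 1/3300) = 12.94 Ω
R_th = 12.94 Ω
I_n = V_th/R_th = 0.001798/12.94 = 0.0001389 A, and R_n = R_th = 12.94 Ω

Final answer: I_n = 0.0001389 A, R_n = 12.94 Ω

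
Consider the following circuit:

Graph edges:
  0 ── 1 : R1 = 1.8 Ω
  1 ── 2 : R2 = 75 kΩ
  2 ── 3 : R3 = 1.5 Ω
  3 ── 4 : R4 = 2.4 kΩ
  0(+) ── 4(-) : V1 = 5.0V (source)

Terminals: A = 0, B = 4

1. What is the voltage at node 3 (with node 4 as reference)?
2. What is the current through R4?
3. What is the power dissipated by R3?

Nodal analysis, taking node 4 as the 0 V reference.
Source V1 fixes V_0 = 5 V.
KCL at each unknown node (sum of currents leaving = 0; resistances in Ω):
  Node 1: (V_1 - 5)/1.8 + (V_1 - V_2)/75000 = 0
  Node 2: (V_2 - V_1)/75000 + (V_2 - V_3)/1.5 = 0
  Node 3: (V_3 - V_2)/1.5 + (V_3 - 0)/2400 = 0
Collecting terms (coefficients in siemens):
  0.5556·V_1 - 0.00001333·V_2 = 2.778
  0.6667·V_2 - 0.00001333·V_1 - 0.6667·V_3 = 0
  0.6671·V_3 - 0.6667·V_2 = 0
Solving these 3 simultaneous equations (Gaussian elimination) gives:
  V_1 = 5 V, V_2 = 0.1551 V, V_3 = 0.155 V
Part 1:
  Read off the nodal solution: V_3 = 0.155 V
Part 2:
  I_R4 = (V_3 - V_4)/R4 = (0.155 - 0)/2400 = 0.0000646 A
  Magnitude: I_R4 = 0.0000646 A
Part 3:
  I_R3 = (V_2 - V_3)/R3 = (0.1551 - 0.155)/1.5 = 0.0000646 A
  P_R3 = I_R3² × R3 = (0.0000646)² × 1.5 = 0.000000006259 W

Final answers:
1. V_3 = 0.155 V
2. I_R4 = 6.46e-05 A
3. P_R3 = 6.259e-09 W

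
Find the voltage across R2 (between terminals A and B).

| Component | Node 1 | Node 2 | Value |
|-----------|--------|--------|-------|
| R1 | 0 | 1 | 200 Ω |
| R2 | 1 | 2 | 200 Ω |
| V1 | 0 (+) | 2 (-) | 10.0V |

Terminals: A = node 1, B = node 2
R1 and R2 are in series across V1 (node 0 → node 1 → node 2), and the output A–B is taken across R2, so this is a voltage divider.
Series current: I = V1/(R1 + R2) = 10/(200 + 200) = 10/400 = 0.025 A
V_R2 = I × R2 = V1 × R2/(R1 + R2) = 10 × 200/400 = 5 V

Final answer: 5 V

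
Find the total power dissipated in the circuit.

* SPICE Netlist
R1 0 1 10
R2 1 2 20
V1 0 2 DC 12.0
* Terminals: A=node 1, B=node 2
Nodal analysis, taking node 2 as the 0 V reference.
Source V1 fixes V_0 = 12 V.
KCL at each unknown node (sum of currents leaving = 0; resistances in Ω):
  Node 1: (V_1 - 12)/10 + (V_1 - 0)/20 = 0
Collecting terms: 0.15 × V_1 = 1.2  =>  V_1 = 8 V
Power in each resistor, P = (ΔV)²/R:
  P_R1 = (12 - 8)²/10 = 1.6 W
  P_R2 = (8 - 0)²/20 = 3.2 W
P_total = P_R1 + P_R2 = 4.8 W

Final answer: 4.8 W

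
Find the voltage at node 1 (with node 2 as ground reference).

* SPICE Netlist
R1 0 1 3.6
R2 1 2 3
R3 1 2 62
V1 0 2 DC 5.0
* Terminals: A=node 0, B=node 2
Nodal analysis, taking node 2 as the 0 V reference.
Source V1 fixes V_0 = 5 V.
KCL at each unknown node (sum of currents leaving = 0; resistances in Ω):
  Node 1: (V_1 - 5)/3.6 + (V_1 - 0)/3 + (V_1 - 0)/62 = 0
Collecting terms: 0.6272 × V_1 = 1.389  =>  V_1 = 2.214 V
The requested potential is V_1 = 2.214 V.

Final answer: V_1 = 2.214 V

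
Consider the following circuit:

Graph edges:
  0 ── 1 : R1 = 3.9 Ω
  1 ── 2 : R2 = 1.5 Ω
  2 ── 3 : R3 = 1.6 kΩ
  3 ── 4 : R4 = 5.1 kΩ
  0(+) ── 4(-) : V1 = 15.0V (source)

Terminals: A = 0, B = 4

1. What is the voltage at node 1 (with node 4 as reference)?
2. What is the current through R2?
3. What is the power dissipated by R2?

Nodal analysis, taking node 4 as the 0 V reference.
Source V1 fixes V_0 = 15 V.
KCL at each unknown node (sum of currents leaving = 0; resistances in Ω):
  Node 1: (V_1 - 15)/3.9 + (V_1 - V_2)/1.5 = 0
  Node 2: (V_2 - V_1)/1.5 + (V_2 - V_3)/1600 = 0
  Node 3: (V_3 - V_2)/1600 + (V_3 - 0)/5100 = 0
Collecting terms (coefficients in siemens):
  0.9231·V_1 - 0.6667·V_2 = 3.846
  0.6673·V_2 - 0.6667·V_1 - 0.000625·V_3 = 0
  0.0008211·V_3 - 0.000625·V_2 = 0
Solving these 3 simultaneous equations (Gaussian elimination) gives:
  V_1 = 14.99 V, V_2 = 14.99 V, V_3 = 11.41 V
Part 1:
  Read off the nodal solution: V_1 = 14.99 V
Part 2:
  I_R2 = (V_1 - V_2)/R2 = (14.99 - 14.99)/1.5 = 0.002237 A
  Magnitude: I_R2 = 0.002237 A
Part 3:
  I_R2 = (V_1 - V_2)/R2 = (14.99 - 14.99)/1.5 = 0.002237 A
  P_R2 = I_R2² × R2 = (0.002237)² × 1.5 = 0.000007506 W

Final answers:
1. V_1 = 14.99 V
2. I_R2 = 0.002237 A
3. P_R2 = 7.506e-06 W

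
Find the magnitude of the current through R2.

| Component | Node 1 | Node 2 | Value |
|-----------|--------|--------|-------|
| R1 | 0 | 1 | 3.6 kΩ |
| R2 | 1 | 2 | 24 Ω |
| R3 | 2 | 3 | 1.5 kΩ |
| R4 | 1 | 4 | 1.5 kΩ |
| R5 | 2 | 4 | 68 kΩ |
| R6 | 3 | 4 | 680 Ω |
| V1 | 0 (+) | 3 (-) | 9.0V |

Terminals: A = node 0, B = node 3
Nodal analysis, taking node 3 as the 0 V reference.
Source V1 fixes V_0 = 9 V.
KCL at each unknown node (sum of currents leaving = 0; resistances in Ω):
  Node 1: (V_1 - 9)/3600 + (V_1 - V_2)/24 + (V_1 - V_4)/1500 = 0
  Node 2: (V_2 - V_1)/24 + (V_2 - 0)/1500 + (V_2 - V_4)/68000 = 0
  Node 4: (V_4 - V_1)/1500 + (V_4 - V_2)/68000 + (V_4 - 0)/680 = 0
Collecting terms (coefficients in siemens):
  0.04261·V_1 - 0.04167·V_2 - 0.0006667·V_4 = 0.0025
  0.04235·V_2 - 0.04167·V_1 - 0.00001471·V_4 = 0
  0.002152·V_4 - 0.0006667·V_1 - 0.00001471·V_2 = 0
Solving these 3 simultaneous equations (Gaussian elimination) gives:
  V_1 = 1.787 V, V_2 = 1.758 V, V_4 = 0.5655 V
I_R2 = (V_1 - V_2)/R2 = (1.787 - 1.758)/24 = 0.00119 A
|I_R2| = 0.00119 A

Final answer: |I_R2| = 0.00119 A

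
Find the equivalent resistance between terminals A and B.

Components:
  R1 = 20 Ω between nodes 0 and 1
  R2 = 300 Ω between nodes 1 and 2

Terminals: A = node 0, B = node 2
Reduce the network between node 0 (A) and node 2 (B) by series/parallel combination:
  Rs1 = R1 + R2 (series, joined only at node 1) = 20 + 300 = 320 Ω
R_eq = 320 Ω

Final answer: 320 Ω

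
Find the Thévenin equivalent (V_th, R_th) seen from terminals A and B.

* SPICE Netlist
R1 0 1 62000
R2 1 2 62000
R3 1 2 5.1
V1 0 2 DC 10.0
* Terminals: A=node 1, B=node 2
Step 1 — V_th is the open-circuit voltage V_A - V_B (nothing connected across the terminals).
Nodal analysis, taking node 2 as the 0 V reference.
Source V1 fixes V_0 = 10 V.
KCL at each unknown node (sum of currents leaving = 0; resistances in Ω):
  Node 1: (V_1 - 10)/62000 + (V_1 - 0)/62000 + (V_1 - 0)/5.1 = 0
Collecting terms: 0.1961 × V_1 = 0.0001613  =>  V_1 = 0.0008224 V
V_th = V_1 - V_2 = 0.0008224 - 0 = 0.0008224 V
Step 2 — R_th: zero the source — replace V1 by a short circuit (node 2 merges into node 0) — and find the resistance seen between A (node 1) and B (node 0).
Reduce the network between node 1 (A) and node 0 (B) by series/parallel combination:
  Rp1 = R1 ‖ R2 ‖ R3 (parallel, all between nodes 0 and 1) = 1/(1/62000 + 1/62000 + 1/5.1) = 5.099 Ω
R_th = 5.099 Ω

Final answer: V_th = 0.0008224 V, R_th = 5.099 Ω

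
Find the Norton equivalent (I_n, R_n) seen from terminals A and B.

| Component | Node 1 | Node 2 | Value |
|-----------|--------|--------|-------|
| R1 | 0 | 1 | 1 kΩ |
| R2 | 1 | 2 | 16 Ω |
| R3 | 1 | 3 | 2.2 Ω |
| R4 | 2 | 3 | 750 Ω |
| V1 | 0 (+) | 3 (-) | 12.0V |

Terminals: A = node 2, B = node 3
Find the Thévenin equivalent first; then I_n = V_th/R_th and R_n = R_th.
Step 1 — V_th is the open-circuit voltage V_A - V_B (nothing connected across the terminals).
Nodal analysis, taking node 3 as the 0 V reference.
Source V1 fixes V_0 = 12 V.
KCL at each unknown node (sum of currents leaving = 0; resistances in Ω):
  Node 1: (V_1 - 12)/1000 + (V_1 - V_2)/16 + (V_1 - 0)/2.2 = 0
  Node 2: (V_2 - V_1)/16 + (V_2 - 0)/750 = 0
Collecting terms (coefficients in siemens):
  0.518·V_1 - 0.0625·V_2 = 0.012
  0.06383·V_2 - 0.0625·V_1 = 0
Determinant D = (0.518)(0.06383) - (-0.0625)(-0.0625) = 0.02916
V_1 = [(0.012)(0.06383) - (-0.0625)(0)]/D = 0.02627 V
V_2 = [(0.518)(0) - (0.012)(-0.0625)]/D = 0.02572 V
V_th = V_2 - V_3 = 0.02572 - 0 = 0.02572 V
Step 2 — R_th: zero the source — replace V1 by a short circuit (node 3 merges into node 0) — and find the resistance seen between A (node 2) and B (node 0).
Reduce the network between node 2 (A) and node 0 (B) by series/parallel combination:
  Rp1 = R1 ‖ R3 (parallel, both between nodes 0 and 1) = 1/(1/1000 + 1/2.2) = 2.195 Ω
  Rs1 = R2 + Rp1 (series, joined only at node 1) = 16 + 2.195 = 18.2 Ω
  Rp2 = R4 ‖ Rs1 (parallel, both between nodes 0 and 2) = 1/(1/750 + 1/18.2) = 17.76 Ω
R_th = 17.76 Ω
I_n = V_th/R_th = 0.02572/17.76 = 0.001448 A, and R_n = R_th = 17.76 Ω

Final answer: I_n = 0.001448 A, R_n = 17.76 Ω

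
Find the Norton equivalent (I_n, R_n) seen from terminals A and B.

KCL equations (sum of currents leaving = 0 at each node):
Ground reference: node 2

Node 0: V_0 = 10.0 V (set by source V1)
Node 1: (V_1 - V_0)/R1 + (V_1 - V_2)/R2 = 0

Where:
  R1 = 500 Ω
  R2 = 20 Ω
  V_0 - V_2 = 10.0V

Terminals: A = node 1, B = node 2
Find the Thévenin equivalent first; then I_n = V_th/R_th and R_n = R_th.
Step 1 — V_th is the open-circuit voltage V_A - V_B (nothing connected across the terminals).
Nodal analysis, taking node 2 as the 0 V reference.
Source V1 fixes V_0 = 10 V.
KCL at each unknown node (sum of currents leaving = 0; resistances in Ω):
  Node 1: (V_1 - 10)/500 + (V_1 - 0)/20 = 0
Collecting terms: 0.052 × V_1 = 0.02  =>  V_1 = 0.3846 V
V_th = V_1 - V_2 = 0.3846 - 0 = 0.3846 V
Step 2 — R_th: zero the source — replace V1 by a short circuit (node 2 merges into node 0) — and find the resistance seen between A (node 1) and B (node 0).
Reduce the network between node 1 (A) and node 0 (B) by series/parallel combination:
  Rp1 = R1 ‖ R2 (parallel, both between nodes 0 and 1) = 1/(1/500 + 1/20) = 19.23 Ω
R_th = 19.23 Ω
I_n = V_th/R_th = 0.3846/19.23 = 0.02 A, and R_n = R_th = 19.23 Ω

Final answer: I_n = 0.02 A, R_n = 19.23 Ω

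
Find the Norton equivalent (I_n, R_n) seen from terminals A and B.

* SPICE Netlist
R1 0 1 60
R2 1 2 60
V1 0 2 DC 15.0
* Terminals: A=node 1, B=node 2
Find the Thévenin equivalent first; then I_n = V_th/R_th and R_n = R_th.
Step 1 — V_th is the open-circuit voltage V_A - V_B (nothing connected across the terminals).
Nodal analysis, taking node 2 as the 0 V reference.
Source V1 fixes V_0 = 15 V.
KCL at each unknown node (sum of currents leaving = 0; resistances in Ω):
  Node 1: (V_1 - 15)/60 + (V_1 - 0)/60 = 0
Collecting terms: 0.03333 × V_1 = 0.25  =>  V_1 = 7.5 V
V_th = V_1 - V_2 = 7.5 - 0 = 7.5 V
Step 2 — R_th: zero the source — replace V1 by a short circuit (node 2 merges into node 0) — and find the resistance seen between A (node 1) and B (node 0).
Reduce the network between node 1 (A) and node 0 (B) by series/parallel combination:
  Rp1 = R1 ‖ R2 (parallel, both between nodes 0 and 1) = 1/(1/60 + 1/60) = 30 Ω
R_th = 30 Ω
I_n = V_th/R_th = 7.5/30 = 0.25 A, and R_n = R_th = 30 Ω

Final answer: I_n = 0.25 A, R_n = 30 Ω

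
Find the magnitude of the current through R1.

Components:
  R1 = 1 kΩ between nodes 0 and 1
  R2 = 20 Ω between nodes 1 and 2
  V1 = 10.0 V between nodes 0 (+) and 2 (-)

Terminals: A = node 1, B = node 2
Nodal analysis, taking node 2 as the 0 V reference.
Source V1 fixes V_0 = 10 V.
KCL at each unknown node (sum of currents leaving = 0; resistances in Ω):
  Node 1: (V_1 - 10)/1000 + (V_1 - 0)/20 = 0
Collecting terms: 0.051 × V_1 = 0.01  =>  V_1 = 0.1961 V
I_R1 = (V_0 - V_1)/R1 = (10 - 0.1961)/1000 = 0.009804 A
|I_R1| = 0.009804 A

Final answer: |I_R1| = 0.009804 A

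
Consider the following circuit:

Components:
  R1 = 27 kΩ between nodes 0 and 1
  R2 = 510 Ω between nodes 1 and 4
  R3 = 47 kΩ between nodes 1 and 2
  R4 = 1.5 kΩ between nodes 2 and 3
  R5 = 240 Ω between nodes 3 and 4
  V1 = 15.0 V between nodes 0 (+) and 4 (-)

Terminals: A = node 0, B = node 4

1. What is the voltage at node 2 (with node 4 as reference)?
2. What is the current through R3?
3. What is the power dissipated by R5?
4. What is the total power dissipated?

Nodal analysis, taking node 4 as the 0 V reference.
Source V1 fixes V_0 = 15 V.
KCL at each unknown node (sum of currents leaving = 0; resistances in Ω):
  Node 1: (V_1 - 15)/27000 + (V_1 - 0)/510 + (V_1 - V_2)/47000 = 0
  Node 2: (V_2 - V_1)/47000 + (V_2 - V_3)/1500 = 0
  Node 3: (V_3 - V_2)/1500 + (V_3 - 0)/240 = 0
Collecting terms (coefficients in siemens):
  0.002019·V_1 - 0.00002128·V_2 = 0.0005556
  0.0006879·V_2 - 0.00002128·V_1 - 0.0006667·V_3 = 0
  0.004833·V_3 - 0.0006667·V_2 = 0
Solving these 3 simultaneous equations (Gaussian elimination) gives:
  V_1 = 0.2753 V, V_2 = 0.009826 V, V_3 = 0.001355 V
Part 1:
  Read off the nodal solution: V_2 = 0.009826 V
Part 2:
  I_R3 = (V_1 - V_2)/R3 = (0.2753 - 0.009826)/47000 = 0.000005647 A
  Magnitude: I_R3 = 0.000005647 A
Part 3:
  I_R5 = (V_3 - V_4)/R5 = (0.001355 - 0)/240 = 0.000005647 A
  P_R5 = I_R5² × R5 = (0.000005647)² × 240 = 0.000000007654 W
Part 4:
  Power in each resistor, P = (ΔV)²/R:
    P_R1 = (15 - 0.2753)²/27000 = 0.00803 W
    P_R2 = (0.2753 - 0)²/510 = 0.0001486 W
    P_R3 = (0.2753 - 0.009826)²/47000 = 0.000001499 W
    P_R4 = (0.009826 - 0.001355)²/1500 = 0.00000004784 W
    P_R5 = (0.001355 - 0)²/240 = 0.000000007654 W
  P_total = P_R1 + P_R2 + P_R3 + P_R4 + P_R5 = 0.00818 W

Final answers:
1. V_2 = 0.009826 V
2. I_R3 = 5.647e-06 A
3. P_R5 = 7.654e-09 W
4. P_total = 0.00818 W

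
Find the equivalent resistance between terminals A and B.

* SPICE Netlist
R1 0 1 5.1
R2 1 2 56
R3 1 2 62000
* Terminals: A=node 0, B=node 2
Reduce the network between node 0 (A) and node 2 (B) by series/parallel combination:
  Rp1 = R2 ‖ R3 (parallel, both between nodes 1 and 2) = 1/(1/56 + 1/62000) = 55.95 Ω
  Rs1 = R1 + Rp1 (series, joined only at node 1) = 5.1 + 55.95 = 61.05 Ω
R_eq = 61.05 Ω

Final answer: 61.05 Ω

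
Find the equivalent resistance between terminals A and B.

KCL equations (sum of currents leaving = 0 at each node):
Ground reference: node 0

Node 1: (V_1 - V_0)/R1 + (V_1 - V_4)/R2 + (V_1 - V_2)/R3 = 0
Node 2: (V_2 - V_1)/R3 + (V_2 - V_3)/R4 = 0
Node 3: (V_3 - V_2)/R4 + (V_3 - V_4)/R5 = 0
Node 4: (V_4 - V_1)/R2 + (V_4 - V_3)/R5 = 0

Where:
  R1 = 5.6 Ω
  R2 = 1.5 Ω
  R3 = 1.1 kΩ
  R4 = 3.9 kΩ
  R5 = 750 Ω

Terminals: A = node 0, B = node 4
Reduce the network between node 0 (A) and node 4 (B) by series/parallel combination:
  Rs1 = R3 + R4 (series, joined only at node 2) = 1100 + 3900 = 5000 Ω
  Rs2 = R5 + Rs1 (series, joined only at node 3) = 750 + 5000 = 5750 Ω
  Rp1 = R2 ‖ Rs2 (parallel, both between nodes 1 and 4) = 1/(1/1.5 + 1/5750) = 1.5 Ω
  Rs3 = R1 + Rp1 (series, joined only at node 1) = 5.6 + 1.5 = 7.1 Ω
R_eq = 7.1 Ω

Final answer: 7.1 Ω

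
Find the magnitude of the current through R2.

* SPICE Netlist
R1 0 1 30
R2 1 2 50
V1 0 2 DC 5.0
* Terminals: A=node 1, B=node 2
Nodal analysis, taking node 2 as the 0 V reference.
Source V1 fixes V_0 = 5 V.
KCL at each unknown node (sum of currents leaving = 0; resistances in Ω):
  Node 1: (V_1 - 5)/30 + (V_1 - 0)/50 = 0
Collecting terms: 0.05333 × V_1 = 0.1667  =>  V_1 = 3.125 V
I_R2 = (V_1 - V_2)/R2 = (3.125 - 0)/50 = 0.0625 A
|I_R2| = 0.0625 A

Final answer: |I_R2| = 0.0625 A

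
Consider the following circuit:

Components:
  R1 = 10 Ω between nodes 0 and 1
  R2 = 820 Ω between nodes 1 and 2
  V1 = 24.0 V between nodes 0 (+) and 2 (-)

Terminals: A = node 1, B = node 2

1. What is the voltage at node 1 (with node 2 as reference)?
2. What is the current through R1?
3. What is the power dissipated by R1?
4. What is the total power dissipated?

Nodal analysis, taking node 2 as the 0 V reference.
Source V1 fixes V_0 = 24 V.
KCL at each unknown node (sum of currents leaving = 0; resistances in Ω):
  Node 1: (V_1 - 24)/10 + (V_1 - 0)/820 = 0
Collecting terms: 0.1012 × V_1 = 2.4  =>  V_1 = 23.71 V
Part 1:
  Read off the nodal solution: V_1 = 23.71 V
Part 2:
  I_R1 = (V_0 - V_1)/R1 = (24 - 23.71)/10 = 0.02892 A
  Magnitude: I_R1 = 0.02892 A
Part 3:
  I_R1 = (V_0 - V_1)/R1 = (24 - 23.71)/10 = 0.02892 A
  P_R1 = I_R1² × R1 = (0.02892)² × 10 = 0.008361 W
Part 4:
  Power in each resistor, P = (ΔV)²/R:
    P_R1 = (24 - 23.71)²/10 = 0.008361 W
    P_R2 = (23.71 - 0)²/820 = 0.6856 W
  P_total = P_R1 + P_R2 = 0.694 W

Final answers:
1. V_1 = 23.71 V
2. I_R1 = 0.02892 A
3. P_R1 = 0.008361 W
4. P_total = 0.694 W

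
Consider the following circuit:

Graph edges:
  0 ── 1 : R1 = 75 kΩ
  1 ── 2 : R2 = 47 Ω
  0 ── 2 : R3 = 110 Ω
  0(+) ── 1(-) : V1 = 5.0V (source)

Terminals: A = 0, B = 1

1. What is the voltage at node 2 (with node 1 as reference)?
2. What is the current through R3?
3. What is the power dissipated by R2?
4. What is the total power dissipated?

Nodal analysis, taking node 1 as the 0 V reference.
Source V1 fixes V_0 = 5 V.
KCL at each unknown node (sum of currents leaving = 0; resistances in Ω):
  Node 2: (V_2 - 0)/47 + (V_2 - 5)/110 = 0
Collecting terms: 0.03037 × V_2 = 0.04545  =>  V_2 = 1.497 V
Part 1:
  Read off the nodal solution: V_2 = 1.497 V
Part 2:
  I_R3 = (V_0 - V_2)/R3 = (5 - 1.497)/110 = 0.03185 A
  Magnitude: I_R3 = 0.03185 A
Part 3:
  I_R2 = (V_1 - V_2)/R2 = (0 - 1.497)/47 = -0.03185 A
  P_R2 = I_R2² × R2 = (-0.03185)² × 47 = 0.04767 W
Part 4:
  Power in each resistor, P = (ΔV)²/R:
    P_R1 = (5 - 0)²/75000 = 0.0003333 W
    P_R2 = (0 - 1.497)²/47 = 0.04767 W
    P_R3 = (5 - 1.497)²/110 = 0.1116 W
  P_total = P_R1 + P_R2 + P_R3 = 0.1596 W

Final answers:
1. V_2 = 1.497 V
2. I_R3 = 0.03185 A
3. P_R2 = 0.04767 W
4. P_total = 0.1596 W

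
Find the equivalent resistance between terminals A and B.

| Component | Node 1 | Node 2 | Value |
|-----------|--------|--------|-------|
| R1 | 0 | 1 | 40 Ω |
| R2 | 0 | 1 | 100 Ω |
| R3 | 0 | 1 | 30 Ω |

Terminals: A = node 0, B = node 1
Reduce the network between node 0 (A) and node 1 (B) by series/parallel combination:
  Rp1 = R1 ‖ R2 ‖ R3 (parallel, all between nodes 0 and 1) = 1/(1/40 + 1/100 + 1/30) = 14.63 Ω
R_eq = 14.63 Ω

Final answer: 14.63 Ω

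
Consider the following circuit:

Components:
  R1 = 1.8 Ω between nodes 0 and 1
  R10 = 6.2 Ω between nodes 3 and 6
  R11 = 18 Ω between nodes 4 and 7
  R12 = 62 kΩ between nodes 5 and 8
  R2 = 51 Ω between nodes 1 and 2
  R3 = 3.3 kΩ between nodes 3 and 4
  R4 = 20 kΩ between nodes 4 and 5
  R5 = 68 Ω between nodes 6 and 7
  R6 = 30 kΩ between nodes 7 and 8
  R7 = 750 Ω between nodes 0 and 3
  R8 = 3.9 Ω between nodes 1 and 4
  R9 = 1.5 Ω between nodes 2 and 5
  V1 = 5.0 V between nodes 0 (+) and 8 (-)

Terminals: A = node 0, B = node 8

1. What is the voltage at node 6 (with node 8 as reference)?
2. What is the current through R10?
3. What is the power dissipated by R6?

Nodal analysis, taking node 8 as the 0 V reference.
Source V1 fixes V_0 = 5 V.
KCL at each unknown node (sum of currents leaving = 0; resistances in Ω):
  Node 1: (V_1 - 5)/1.8 + (V_1 - V_2)/51 + (V_1 - V_4)/3.9 = 0
  Node 2: (V_2 - V_1)/51 + (V_2 - V_5)/1.5 = 0
  Node 3: (V_3 - V_4)/3300 + (V_3 - 5)/750 + (V_3 - V_6)/6.2 = 0
  Node 4: (V_4 - V_3)/3300 + (V_4 - V_5)/20000 + (V_4 - V_1)/3.9 + (V_4 - V_7)/18 = 0
  Node 5: (V_5 - V_4)/20000 + (V_5 - V_2)/1.5 + (V_5 - 0)/62000 = 0
  Node 6: (V_6 - V_7)/68 + (V_6 - V_3)/6.2 = 0
  Node 7: (V_7 - V_6)/68 + (V_7 - 0)/30000 + (V_7 - V_4)/18 = 0
Collecting terms (coefficients in siemens):
  0.8316·V_1 - 0.01961·V_2 - 0.2564·V_4 = 2.778
  0.6863·V_2 - 0.01961·V_1 - 0.6667·V_5 = 0
  0.1629·V_3 - 0.000303·V_4 - 0.1613·V_6 = 0.006667
  0.3123·V_4 - 0.2564·V_1 - 0.000303·V_3 - 0.00005·V_5 - 0.05556·V_7 = 0
  0.6667·V_5 - 0.6667·V_2 - 0.00005·V_4 = 0
  0.176·V_6 - 0.1613·V_3 - 0.01471·V_7 = 0
  0.07029·V_7 - 0.05556·V_4 - 0.01471·V_6 = 0
Solving these 7 simultaneous equations (Gaussian elimination) gives:
  V_1 = 5 V, V_2 = 4.995 V, V_3 = 4.996 V, V_4 = 4.999 V
  V_5 = 4.995 V, V_6 = 4.996 V, V_7 = 4.996 V
Part 1:
  Read off the nodal solution: V_6 = 4.996 V
Part 2:
  I_R10 = (V_3 - V_6)/R10 = (4.996 - 4.996)/6.2 = 0.000005499 A
  Magnitude: I_R10 = 0.000005499 A
Part 3:
  I_R6 = (V_7 - V_8)/R6 = (4.996 - 0)/30000 = 0.0001665 A
  P_R6 = I_R6² × R6 = (0.0001665)² × 30000 = 0.000832 W

Final answers:
1. V_6 = 4.996 V
2. I_R10 = 5.499e-06 A
3. P_R6 = 0.000832 W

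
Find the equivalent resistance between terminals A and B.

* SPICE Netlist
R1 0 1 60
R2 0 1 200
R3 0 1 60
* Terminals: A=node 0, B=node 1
Reduce the network between node 0 (A) and node 1 (B) by series/parallel combination:
  Rp1 = R1 ‖ R2 ‖ R3 (parallel, all between nodes 0 and 1) = 1/(1/60 + 1/200 + 1/60) = 26.09 Ω
R_eq = 26.09 Ω

Final answer: 26.09 Ω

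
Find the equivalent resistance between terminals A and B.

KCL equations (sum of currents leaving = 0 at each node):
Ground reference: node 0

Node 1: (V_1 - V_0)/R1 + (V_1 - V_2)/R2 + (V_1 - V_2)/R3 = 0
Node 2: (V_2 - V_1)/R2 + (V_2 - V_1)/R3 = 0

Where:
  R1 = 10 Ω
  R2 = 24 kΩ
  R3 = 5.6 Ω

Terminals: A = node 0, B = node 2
Reduce the network between node 0 (A) and node 2 (B) by series/parallel combination:
  Rp1 = R2 ‖ R3 (parallel, both between nodes 1 and 2) = 1/(1/24000 + 1/5.6) = 5.599 Ω
  Rs1 = R1 + Rp1 (series, joined only at node 1) = 10 + 5.599 = 15.6 Ω
R_eq = 15.6 Ω

Final answer: 15.6 Ω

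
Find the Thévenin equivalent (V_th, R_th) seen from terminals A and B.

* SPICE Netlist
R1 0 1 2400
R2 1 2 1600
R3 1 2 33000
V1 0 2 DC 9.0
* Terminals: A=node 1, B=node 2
Step 1 — V_th is the open-circuit voltage V_A - V_B (nothing connected across the terminals).
Nodal analysis, taking node 2 as the 0 V reference.
Source V1 fixes V_0 = 9 V.
KCL at each unknown node (sum of currents leaving = 0; resistances in Ω):
  Node 1: (V_1 - 9)/2400 + (V_1 - 0)/1600 + (V_1 - 0)/33000 = 0
Collecting terms: 0.001072 × V_1 = 0.00375  =>  V_1 = 3.498 V
V_th = V_1 - V_2 = 3.498 - 0 = 3.498 V
Step 2 — R_th: zero the source — replace V1 by a short circuit (node 2 merges into node 0) — and find the resistance seen between A (node 1) and B (node 0).
Reduce the network between node 1 (A) and node 0 (B) by series/parallel combination:
  Rp1 = R1 ‖ R2 ‖ R3 (parallel, all between nodes 0 and 1) = 1/(1/2400 + 1/1600 + 1/33000) = 932.9 Ω
R_th = 932.9 Ω

Final answer: V_th = 3.498 V, R_th = 932.9 Ω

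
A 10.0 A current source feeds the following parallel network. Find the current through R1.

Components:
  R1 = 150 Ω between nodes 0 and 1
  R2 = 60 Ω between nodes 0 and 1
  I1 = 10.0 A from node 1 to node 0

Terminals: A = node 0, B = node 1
All resistors sit directly between nodes 0 and 1, so they are in parallel and share one voltage V; the full source current 10 A splits among them.
1/R_par = 1/150 + 1/60 = 0.02333 S  =>  R_par = 42.86 Ω
V = I × R_par = 10 × 42.86 = 428.6 V
I_R1 = V/R1 = 428.6/150 = 2.857 A

Final answer: 2.857 A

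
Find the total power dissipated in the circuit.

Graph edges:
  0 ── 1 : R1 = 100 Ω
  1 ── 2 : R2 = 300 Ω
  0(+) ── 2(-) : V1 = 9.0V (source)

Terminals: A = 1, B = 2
Nodal analysis, taking node 2 as the 0 V reference.
Source V1 fixes V_0 = 9 V.
KCL at each unknown node (sum of currents leaving = 0; resistances in Ω):
  Node 1: (V_1 - 9)/100 + (V_1 - 0)/300 = 0
Collecting terms: 0.01333 × V_1 = 0.09  =>  V_1 = 6.75 V
Power in each resistor, P = (ΔV)²/R:
  P_R1 = (9 - 6.75)²/100 = 0.05063 W
  P_R2 = (6.75 - 0)²/300 = 0.1519 W
P_total = P_R1 + P_R2 = 0.2025 W

Final answer: 0.2025 W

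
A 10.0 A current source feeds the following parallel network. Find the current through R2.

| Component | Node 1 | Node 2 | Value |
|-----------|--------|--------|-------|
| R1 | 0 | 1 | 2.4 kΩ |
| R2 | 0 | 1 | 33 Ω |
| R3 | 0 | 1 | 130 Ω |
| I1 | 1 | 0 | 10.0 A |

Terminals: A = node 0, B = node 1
All resistors sit directly between nodes 0 and 1, so they are in parallel and share one voltage V; the full source current 10 A splits among them.
1/R_par = 1/2400 + 1/33 + 1/130 = 0.03841 S  =>  R_par = 26.03 Ω
V = I × R_par = 10 × 26.03 = 260.3 V
I_R2 = V/R2 = 260.3/33 = 7.889 A

Final answer: 7.889 A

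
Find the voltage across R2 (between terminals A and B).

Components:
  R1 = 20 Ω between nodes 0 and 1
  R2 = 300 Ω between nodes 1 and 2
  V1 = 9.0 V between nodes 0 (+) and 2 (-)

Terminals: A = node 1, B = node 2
R1 and R2 are in series across V1 (node 0 → node 1 → node 2), and the output A–B is taken across R2, so this is a voltage divider.
Series current: I = V1/(R1 + R2) = 9/(20 + 300) = 9/320 = 0.02813 A
V_R2 = I × R2 = V1 × R2/(R1 + R2) = 9 × 300/320 = 8.438 V

Final answer: 8.438 V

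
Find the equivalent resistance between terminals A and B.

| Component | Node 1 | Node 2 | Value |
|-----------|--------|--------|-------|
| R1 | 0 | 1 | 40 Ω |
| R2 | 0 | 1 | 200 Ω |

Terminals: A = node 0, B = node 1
Reduce the network between node 0 (A) and node 1 (B) by series/parallel combination:
  Rp1 = R1 ‖ R2 (parallel, both between nodes 0 and 1) = 1/(1/40 + 1/200) = 33.33 Ω
R_eq = 33.33 Ω

Final answer: 33.33 Ω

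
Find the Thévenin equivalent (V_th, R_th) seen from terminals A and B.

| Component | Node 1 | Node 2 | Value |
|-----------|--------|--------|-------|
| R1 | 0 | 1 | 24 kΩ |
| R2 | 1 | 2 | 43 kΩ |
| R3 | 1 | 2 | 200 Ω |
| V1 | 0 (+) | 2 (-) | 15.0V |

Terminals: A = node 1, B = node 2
Step 1 — V_th is the open-circuit voltage V_A - V_B (nothing connected across the terminals).
Nodal analysis, taking node 2 as the 0 V reference.
Source V1 fixes V_0 = 15 V.
KCL at each unknown node (sum of currents leaving = 0; resistances in Ω):
  Node 1: (V_1 - 15)/24000 + (V_1 - 0)/43000 + (V_1 - 0)/200 = 0
Collecting terms: 0.005065 × V_1 = 0.000625  =>  V_1 = 0.1234 V
V_th = V_1 - V_2 = 0.1234 - 0 = 0.1234 V
Step 2 — R_th: zero the source — replace V1 by a short circuit (node 2 merges into node 0) — and find the resistance seen between A (node 1) and B (node 0).
Reduce the network between node 1 (A) and node 0 (B) by series/parallel combination:
  Rp1 = R1 ‖ R2 ‖ R3 (parallel, all between nodes 0 and 1) = 1/(1/24000 + 1/43000 + 1/200) = 197.4 Ω
R_th = 197.4 Ω

Final answer: V_th = 0.1234 V, R_th = 197.4 Ω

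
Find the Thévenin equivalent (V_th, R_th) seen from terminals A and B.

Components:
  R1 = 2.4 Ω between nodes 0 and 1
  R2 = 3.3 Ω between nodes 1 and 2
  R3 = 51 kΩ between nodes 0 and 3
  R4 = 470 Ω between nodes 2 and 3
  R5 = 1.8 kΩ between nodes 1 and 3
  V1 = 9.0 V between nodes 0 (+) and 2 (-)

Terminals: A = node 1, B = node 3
Step 1 — V_th is the open-circuit voltage V_A - V_B (nothing connected across the terminals).
Nodal analysis, taking node 2 as the 0 V reference.
Source V1 fixes V_0 = 9 V.
KCL at each unknown node (sum of currents leaving = 0; resistances in Ω):
  Node 1: (V_1 - 9)/2.4 + (V_1 - 0)/3.3 + (V_1 - V_3)/1800 = 0
  Node 3: (V_3 - 9)/51000 + (V_3 - 0)/470 + (V_3 - V_1)/1800 = 0
Collecting terms (coefficients in siemens):
  0.7203·V_1 - 0.0005556·V_3 = 3.75
  0.002703·V_3 - 0.0005556·V_1 = 0.0001765
Determinant D = (0.7203)(0.002703) - (-0.0005556)(-0.0005556) = 0.001946
V_1 = [(3.75)(0.002703) - (-0.0005556)(0.0001765)]/D = 5.207 V
V_3 = [(0.7203)(0.0001765) - (3.75)(-0.0005556)]/D = 1.136 V
V_th = V_1 - V_3 = 5.207 - 1.136 = 4.072 V
Step 2 — R_th: zero the source — replace V1 by a short circuit (node 2 merges into node 0) — and find the resistance seen between A (node 1) and B (node 3).
Reduce the network between node 1 (A) and node 3 (B) by series/parallel combination:
  Rp1 = R1 ‖ R2 (parallel, both between nodes 0 and 1) = 1/(1/2.4 + 1/3.3) = 1.389 Ω
  Rp2 = R3 ‖ R4 (parallel, both between nodes 0 and 3) = 1/(1/51000 + 1/470) = 465.7 Ω
  Rs1 = Rp1 + Rp2 (series, joined only at node 0) = 1.389 + 465.7 = 467.1 Ω
  Rp3 = R5 ‖ Rs1 (parallel, both between nodes 1 and 3) = 1/(1/1800 + 1/467.1) = 370.9 Ω
R_th = 370.9 Ω

Final answer: V_th = 4.072 V, R_th = 370.9 Ω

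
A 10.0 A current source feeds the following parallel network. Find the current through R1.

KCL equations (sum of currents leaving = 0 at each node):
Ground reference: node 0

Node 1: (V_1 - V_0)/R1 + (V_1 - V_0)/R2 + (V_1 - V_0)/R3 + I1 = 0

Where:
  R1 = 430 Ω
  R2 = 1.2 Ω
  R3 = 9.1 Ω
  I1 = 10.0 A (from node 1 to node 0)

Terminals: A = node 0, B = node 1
All resistors sit directly between nodes 0 and 1, so they are in parallel and share one voltage V; the full source current 10 A splits among them.
1/R_par = 1/430 + 1/1.2 + 1/9.1 = 0.9455 S  =>  R_par = 1.058 Ω
V = I × R_par = 10 × 1.058 = 10.58 V
I_R1 = V/R1 = 10.58/430 = 0.0246 A

Final answer: 0.0246 A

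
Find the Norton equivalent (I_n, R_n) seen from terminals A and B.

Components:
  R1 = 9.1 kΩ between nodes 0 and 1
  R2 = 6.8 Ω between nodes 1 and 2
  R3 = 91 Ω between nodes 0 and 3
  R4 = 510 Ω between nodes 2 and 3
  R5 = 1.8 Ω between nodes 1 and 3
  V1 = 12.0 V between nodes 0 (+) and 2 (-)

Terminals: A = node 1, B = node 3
Find the Thévenin equivalent first; then I_n = V_th/R_th and R_n = R_th.
Step 1 — V_th is the open-circuit voltage V_A - V_B (nothing connected across the terminals).
Nodal analysis, taking node 2 as the 0 V reference.
Source V1 fixes V_0 = 12 V.
KCL at each unknown node (sum of currents leaving = 0; resistances in Ω):
  Node 1: (V_1 - 12)/9100 + (V_1 - 0)/6.8 + (V_1 - V_3)/1.8 = 0
  Node 3: (V_3 - 12)/91 + (V_3 - 0)/510 + (V_3 - V_1)/1.8 = 0
Collecting terms (coefficients in siemens):
  0.7027·V_1 - 0.5556·V_3 = 0.001319
  0.5685·V_3 - 0.5556·V_1 = 0.1319
Determinant D = (0.7027)(0.5685) - (-0.5556)(-0.5556) = 0.09086
V_1 = [(0.001319)(0.5685) - (-0.5556)(0.1319)]/D = 0.8145 V
V_3 = [(0.7027)(0.1319) - (0.001319)(-0.5556)]/D = 1.028 V
V_th = V_1 - V_3 = 0.8145 - 1.028 = -0.2134 V
Step 2 — R_th: zero the source — replace V1 by a short circuit (node 2 merges into node 0) — and find the resistance seen between A (node 1) and B (node 3).
Reduce the network between node 1 (A) and node 3 (B) by series/parallel combination:
  Rp1 = R1 ‖ R2 (parallel, both between nodes 0 and 1) = 1/(1/9100 + 1/6.8) = 6.795 Ω
  Rp2 = R3 ‖ R4 (parallel, both between nodes 0 and 3) = 1/(1/91 + 1/510) = 77.22 Ω
  Rs1 = Rp1 + Rp2 (series, joined only at node 0) = 6.795 + 77.22 = 84.02 Ω
  Rp3 = R5 ‖ Rs1 (parallel, both between nodes 1 and 3) = 1/(1/1.8 + 1/84.02) = 1.762 Ω
R_th = 1.762 Ω
I_n = V_th/R_th = -0.2134/1.762 = -0.1211 A, and R_n = R_th = 1.762 Ω

Final answer: I_n = -0.1211 A, R_n = 1.762 Ω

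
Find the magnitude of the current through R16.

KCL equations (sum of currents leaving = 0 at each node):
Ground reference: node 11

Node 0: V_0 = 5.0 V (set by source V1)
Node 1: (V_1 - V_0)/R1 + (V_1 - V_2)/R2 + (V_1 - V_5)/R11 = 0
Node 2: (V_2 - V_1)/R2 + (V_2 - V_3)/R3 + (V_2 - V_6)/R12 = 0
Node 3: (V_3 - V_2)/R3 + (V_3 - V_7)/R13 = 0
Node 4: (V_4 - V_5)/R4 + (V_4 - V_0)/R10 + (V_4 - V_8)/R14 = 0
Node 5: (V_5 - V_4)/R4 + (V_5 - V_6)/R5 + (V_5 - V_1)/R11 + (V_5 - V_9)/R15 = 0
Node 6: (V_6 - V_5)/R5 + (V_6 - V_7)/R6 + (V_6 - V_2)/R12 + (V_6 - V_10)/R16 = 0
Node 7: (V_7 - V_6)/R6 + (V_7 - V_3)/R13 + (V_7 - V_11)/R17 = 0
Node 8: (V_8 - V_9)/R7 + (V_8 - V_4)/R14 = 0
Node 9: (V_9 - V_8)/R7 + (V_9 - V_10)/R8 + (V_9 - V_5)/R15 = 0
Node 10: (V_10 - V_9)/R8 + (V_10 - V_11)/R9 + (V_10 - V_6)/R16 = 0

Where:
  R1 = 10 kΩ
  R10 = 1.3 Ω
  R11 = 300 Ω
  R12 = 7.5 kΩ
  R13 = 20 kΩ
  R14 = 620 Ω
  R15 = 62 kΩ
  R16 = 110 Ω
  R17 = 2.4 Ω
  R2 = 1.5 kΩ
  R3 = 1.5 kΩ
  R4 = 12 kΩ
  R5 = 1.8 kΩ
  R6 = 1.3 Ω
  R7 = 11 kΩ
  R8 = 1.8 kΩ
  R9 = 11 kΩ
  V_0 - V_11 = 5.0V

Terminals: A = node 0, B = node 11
Nodal analysis, taking node 11 as the 0 V reference.
Source V1 fixes V_0 = 5 V.
KCL at each unknown node (sum of currents leaving = 0; resistances in Ω):
  Node 1: (V_1 - 5)/10000 + (V_1 - V_2)/1500 + (V_1 - V_5)/300 = 0
  Node 2: (V_2 - V_1)/1500 + (V_2 - V_3)/1500 + (V_2 - V_6)/7500 = 0
  Node 3: (V_3 - V_2)/1500 + (V_3 - V_7)/20000 = 0
  Node 4: (V_4 - V_5)/12000 + (V_4 - 5)/1.3 + (V_4 - V_8)/620 = 0
  Node 5: (V_5 - V_4)/12000 + (V_5 - V_6)/1800 + (V_5 - V_1)/300 + (V_5 - V_9)/62000 = 0
  Node 6: (V_6 - V_5)/1800 + (V_6 - V_7)/1.3 + (V_6 - V_2)/7500 + (V_6 - V_10)/110 = 0
  Node 7: (V_7 - V_6)/1.3 + (V_7 - V_3)/20000 + (V_7 - 0)/2.4 = 0
  Node 8: (V_8 - V_9)/11000 + (V_8 - V_4)/620 = 0
  Node 9: (V_9 - V_8)/11000 + (V_9 - V_10)/1800 + (V_9 - V_5)/62000 = 0
  Node 10: (V_10 - V_9)/1800 + (V_10 - 0)/11000 + (V_10 - V_6)/110 = 0
Collecting terms (coefficients in siemens):
  0.0041·V_1 - 0.0006667·V_2 - 0.003333·V_5 = 0.0005
  0.001467·V_2 - 0.0006667·V_1 - 0.0006667·V_3 - 0.0001333·V_6 = 0
  0.0007167·V_3 - 0.0006667·V_2 - 0.00005·V_7 = 0
  0.7709·V_4 - 0.00008333·V_5 - 0.001613·V_8 = 3.846
  0.003988·V_5 - 0.003333·V_1 - 0.00008333·V_4 - 0.0005556·V_6 - 0.00001613·V_9 = 0
  0.779·V_6 - 0.0001333·V_2 - 0.0005556·V_5 - 0.7692·V_7 - 0.009091·V_10 = 0
  1.186·V_7 - 0.00005·V_3 - 0.7692·V_6 = 0
  0.001704·V_8 - 0.001613·V_4 - 0.00009091·V_9 = 0
  0.0006626·V_9 - 0.00001613·V_5 - 0.00009091·V_8 - 0.0005556·V_10 = 0
  0.009737·V_10 - 0.009091·V_6 - 0.0005556·V_9 = 0
Solving these 10 simultaneous equations (Gaussian elimination) gives:
  V_1 = 1.09 V, V_2 = 0.8593 V, V_3 = 0.7995 V, V_4 = 4.999 V
  V_5 = 1.019 V, V_6 = 0.003971 V, V_7 = 0.002609 V, V_8 = 4.771 V
  V_9 = 0.7167 V, V_10 = 0.0446 V
I_R16 = (V_6 - V_10)/R16 = (0.003971 - 0.0446)/110 = -0.0003694 A
|I_R16| = 0.0003694 A

Final answer: |I_R16| = 0.0003694 A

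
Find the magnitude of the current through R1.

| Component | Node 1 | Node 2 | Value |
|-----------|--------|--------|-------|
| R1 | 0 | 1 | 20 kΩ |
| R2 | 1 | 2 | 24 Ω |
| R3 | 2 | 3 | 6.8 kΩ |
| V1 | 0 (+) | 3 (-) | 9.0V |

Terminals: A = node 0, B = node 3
Nodal analysis, taking node 3 as the 0 V reference.
Source V1 fixes V_0 = 9 V.
KCL at each unknown node (sum of currents leaving = 0; resistances in Ω):
  Node 1: (V_1 - 9)/20000 + (V_1 - V_2)/24 = 0
  Node 2: (V_2 - V_1)/24 + (V_2 - 0)/6800 = 0
Collecting terms (coefficients in siemens):
  0.04172·V_1 - 0.04167·V_2 = 0.00045
  0.04181·V_2 - 0.04167·V_1 = 0
Determinant D = (0.04172)(0.04181) - (-0.04167)(-0.04167) = 0.000008218
V_1 = [(0.00045)(0.04181) - (-0.04167)(0)]/D = 2.29 V
V_2 = [(0.04172)(0) - (0.00045)(-0.04167)]/D = 2.282 V
I_R1 = (V_0 - V_1)/R1 = (9 - 2.29)/20000 = 0.0003355 A
|I_R1| = 0.0003355 A

Final answer: |I_R1| = 0.0003355 A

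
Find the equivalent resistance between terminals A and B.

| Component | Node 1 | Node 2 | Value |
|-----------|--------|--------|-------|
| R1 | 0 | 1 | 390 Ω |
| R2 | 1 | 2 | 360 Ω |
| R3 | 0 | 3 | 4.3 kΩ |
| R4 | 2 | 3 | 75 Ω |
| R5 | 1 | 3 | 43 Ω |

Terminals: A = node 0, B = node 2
The network is not a plain series/parallel combination. Inject a 1 A test current into terminal A (node 0) and return it from terminal B (node 2); then R_eq = V_A / (1 A).
Nodal analysis, taking node 2 as the 0 V reference.
Current source I_test pushes 1 A into node 0 and draws it out of node 2.
KCL at each unknown node (sum of currents leaving = 0; resistances in Ω):
  Node 0: (V_0 - V_1)/390 + (V_0 - V_3)/4300 - 1 = 0
  Node 1: (V_1 - V_0)/390 + (V_1 - 0)/360 + (V_1 - V_3)/43 = 0
  Node 3: (V_3 - V_0)/4300 + (V_3 - V_1)/43 + (V_3 - 0)/75 = 0
Collecting terms (coefficients in siemens):
  0.002797·V_0 - 0.002564·V_1 - 0.0002326·V_3 = 1
  0.0286·V_1 - 0.002564·V_0 - 0.02326·V_3 = 0
  0.03682·V_3 - 0.0002326·V_0 - 0.02326·V_1 = 0
Solving these 3 simultaneous equations (Gaussian elimination) gives:
  V_0 = 441.1 V, V_1 = 85.98 V, V_3 = 57.09 V
R_eq = V_0 / 1 A = 441.1 Ω

Final answer: 441.1 Ω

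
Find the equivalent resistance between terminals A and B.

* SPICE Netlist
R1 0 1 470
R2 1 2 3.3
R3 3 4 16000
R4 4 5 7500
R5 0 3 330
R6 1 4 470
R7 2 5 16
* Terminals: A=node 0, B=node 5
The network is not a plain series/parallel combination. Inject a 1 A test current into terminal A (node 0) and return it from terminal B (node 5); then R_eq = V_A / (1 A).
Nodal analysis, taking node 5 as the 0 V reference.
Current source I_test pushes 1 A into node 0 and draws it out of node 5.
KCL at each unknown node (sum of currents leaving = 0; resistances in Ω):
  Node 0: (V_0 - V_1)/470 + (V_0 - V_3)/330 - 1 = 0
  Node 1: (V_1 - V_0)/470 + (V_1 - V_2)/3.3 + (V_1 - V_4)/470 = 0
  Node 2: (V_2 - V_1)/3.3 + (V_2 - 0)/16 = 0
  Node 3: (V_3 - V_0)/330 + (V_3 - V_4)/16000 = 0
  Node 4: (V_4 - V_1)/470 + (V_4 - V_3)/16000 + (V_4 - 0)/7500 = 0
Collecting terms (coefficients in siemens):
  0.005158·V_0 - 0.002128·V_1 - 0.00303·V_3 = 1
  0.3073·V_1 - 0.002128·V_0 - 0.303·V_2 - 0.002128·V_4 = 0
  0.3655·V_2 - 0.303·V_1 = 0
  0.003093·V_3 - 0.00303·V_0 - 0.0000625·V_4 = 0
  0.002323·V_4 - 0.002128·V_1 - 0.0000625·V_3 = 0
Solving these 5 simultaneous equations (Gaussian elimination) gives:
  V_0 = 476.4 V, V_1 = 19.22 V, V_2 = 15.94 V, V_3 = 467.4 V
  V_4 = 30.17 V
R_eq = V_0 / 1 A = 476.4 Ω

Final answer: 476.4 Ω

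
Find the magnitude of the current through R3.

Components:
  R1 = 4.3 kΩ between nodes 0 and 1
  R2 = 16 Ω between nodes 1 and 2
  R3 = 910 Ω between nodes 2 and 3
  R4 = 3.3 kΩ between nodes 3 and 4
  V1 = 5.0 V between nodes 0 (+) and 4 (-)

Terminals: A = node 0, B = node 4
Nodal analysis, taking node 4 as the 0 V reference.
Source V1 fixes V_0 = 5 V.
KCL at each unknown node (sum of currents leaving = 0; resistances in Ω):
  Node 1: (V_1 - 5)/4300 + (V_1 - V_2)/16 = 0
  Node 2: (V_2 - V_1)/16 + (V_2 - V_3)/910 = 0
  Node 3: (V_3 - V_2)/910 + (V_3 - 0)/3300 = 0
Collecting terms (coefficients in siemens):
  0.06273·V_1 - 0.0625·V_2 = 0.001163
  0.0636·V_2 - 0.0625·V_1 - 0.001099·V_3 = 0
  0.001402·V_3 - 0.001099·V_2 = 0
Solving these 3 simultaneous equations (Gaussian elimination) gives:
  V_1 = 2.478 V, V_2 = 2.469 V, V_3 = 1.935 V
I_R3 = (V_2 - V_3)/R3 = (2.469 - 1.935)/910 = 0.0005864 A
|I_R3| = 0.0005864 A

Final answer: |I_R3| = 0.0005864 A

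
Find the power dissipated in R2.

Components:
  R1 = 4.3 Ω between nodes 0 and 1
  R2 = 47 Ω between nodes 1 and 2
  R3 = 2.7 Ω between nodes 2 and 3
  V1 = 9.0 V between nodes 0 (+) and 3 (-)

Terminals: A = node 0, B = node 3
Nodal analysis, taking node 3 as the 0 V reference.
Source V1 fixes V_0 = 9 V.
KCL at each unknown node (sum of currents leaving = 0; resistances in Ω):
  Node 1: (V_1 - 9)/4.3 + (V_1 - V_2)/47 = 0
  Node 2: (V_2 - V_1)/47 + (V_2 - 0)/2.7 = 0
Collecting terms (coefficients in siemens):
  0.2538·V_1 - 0.02128·V_2 = 2.093
  0.3916·V_2 - 0.02128·V_1 = 0
Determinant D = (0.2538)(0.3916) - (-0.02128)(-0.02128) = 0.09896
V_1 = [(2.093)(0.3916) - (-0.02128)(0)]/D = 8.283 V
V_2 = [(0.2538)(0) - (2.093)(-0.02128)]/D = 0.45 V
I_R2 = (V_1 - V_2)/R2 = (8.283 - 0.45)/47 = 0.1667 A
P_R2 = I_R2² × R2 = (0.1667)² × 47 = 1.306 W

Final answer: 1.306 W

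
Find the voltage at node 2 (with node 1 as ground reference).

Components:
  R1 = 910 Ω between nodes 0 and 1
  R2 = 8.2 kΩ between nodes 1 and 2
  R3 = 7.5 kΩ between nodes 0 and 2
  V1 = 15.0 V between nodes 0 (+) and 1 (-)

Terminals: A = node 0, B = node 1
Nodal analysis, taking node 1 as the 0 V reference.
Source V1 fixes V_0 = 15 V.
KCL at each unknown node (sum of currents leaving = 0; resistances in Ω):
  Node 2: (V_2 - 0)/8200 + (V_2 - 15)/7500 = 0
Collecting terms: 0.0002553 × V_2 = 0.002  =>  V_2 = 7.834 V
The requested potential is V_2 = 7.834 V.

Final answer: V_2 = 7.834 V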